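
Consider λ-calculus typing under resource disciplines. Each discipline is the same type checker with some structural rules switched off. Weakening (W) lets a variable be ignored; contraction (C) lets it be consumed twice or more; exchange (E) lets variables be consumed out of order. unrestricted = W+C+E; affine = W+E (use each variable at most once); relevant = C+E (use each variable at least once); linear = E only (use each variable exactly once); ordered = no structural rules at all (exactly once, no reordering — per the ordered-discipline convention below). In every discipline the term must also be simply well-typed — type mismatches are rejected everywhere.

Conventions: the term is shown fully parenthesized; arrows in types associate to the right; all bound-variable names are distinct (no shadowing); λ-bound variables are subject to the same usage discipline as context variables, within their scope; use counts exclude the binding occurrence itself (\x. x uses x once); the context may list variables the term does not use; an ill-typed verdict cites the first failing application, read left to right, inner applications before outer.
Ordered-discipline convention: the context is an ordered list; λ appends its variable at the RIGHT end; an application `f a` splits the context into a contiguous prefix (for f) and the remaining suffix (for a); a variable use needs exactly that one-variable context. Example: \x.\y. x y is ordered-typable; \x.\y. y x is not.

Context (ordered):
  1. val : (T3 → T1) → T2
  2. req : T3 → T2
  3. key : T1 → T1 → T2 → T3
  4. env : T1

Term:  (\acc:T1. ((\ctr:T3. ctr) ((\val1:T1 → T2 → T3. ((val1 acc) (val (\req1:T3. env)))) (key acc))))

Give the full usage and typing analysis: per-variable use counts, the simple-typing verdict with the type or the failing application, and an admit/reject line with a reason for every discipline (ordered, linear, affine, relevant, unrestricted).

variable uses: val ×1, req ×0, key ×1, env ×1, acc [bound] ×2, ctr [bound] ×1, val1 [bound] ×1, req1 [bound] ×0
use order (left to right): ctr, val1, acc, val, env, key, acc
typing: well-typed at T1 → T3
ordered: ✗, needs contraction — acc ×2; needs weakening: req, req1 unused
linear: ✗, needs contraction — acc ×2; needs weakening: req, req1 unused
affine: ✗, needs contraction — acc ×2
relevant: ✗, needs weakening: req, req1 unused
unrestricted: ✓, well-typed at T1 → T3; no restrictions here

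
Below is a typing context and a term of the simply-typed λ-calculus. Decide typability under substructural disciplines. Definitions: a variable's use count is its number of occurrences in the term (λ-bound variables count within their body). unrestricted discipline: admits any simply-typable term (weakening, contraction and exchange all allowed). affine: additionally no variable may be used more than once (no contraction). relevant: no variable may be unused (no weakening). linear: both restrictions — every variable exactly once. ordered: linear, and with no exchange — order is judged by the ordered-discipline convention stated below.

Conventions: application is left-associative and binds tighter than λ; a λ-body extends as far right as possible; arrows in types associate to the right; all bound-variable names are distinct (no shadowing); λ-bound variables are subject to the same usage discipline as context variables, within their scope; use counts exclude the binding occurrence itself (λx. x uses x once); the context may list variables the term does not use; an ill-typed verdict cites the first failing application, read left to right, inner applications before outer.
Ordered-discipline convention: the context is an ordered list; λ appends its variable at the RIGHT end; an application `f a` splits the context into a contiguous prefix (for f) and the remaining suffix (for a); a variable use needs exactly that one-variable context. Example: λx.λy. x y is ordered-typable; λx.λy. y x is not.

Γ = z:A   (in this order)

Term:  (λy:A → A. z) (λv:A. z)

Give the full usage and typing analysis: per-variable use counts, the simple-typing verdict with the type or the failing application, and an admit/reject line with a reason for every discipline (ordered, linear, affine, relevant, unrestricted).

counts: z: 2; y [bound]: 0; v [bound]: 0
left-to-right use order: z, z
typing: the term checks, with type A
ordered: ✗, z ×2 used more than once (contraction); y, v left unused
linear: ✗, z ×2 used more than once (contraction); y, v left unused
affine: ✗, z ×2 used more than once (contraction)
relevant: ✗, y, v left unused
unrestricted: ✓, well-typed at A; no restrictions here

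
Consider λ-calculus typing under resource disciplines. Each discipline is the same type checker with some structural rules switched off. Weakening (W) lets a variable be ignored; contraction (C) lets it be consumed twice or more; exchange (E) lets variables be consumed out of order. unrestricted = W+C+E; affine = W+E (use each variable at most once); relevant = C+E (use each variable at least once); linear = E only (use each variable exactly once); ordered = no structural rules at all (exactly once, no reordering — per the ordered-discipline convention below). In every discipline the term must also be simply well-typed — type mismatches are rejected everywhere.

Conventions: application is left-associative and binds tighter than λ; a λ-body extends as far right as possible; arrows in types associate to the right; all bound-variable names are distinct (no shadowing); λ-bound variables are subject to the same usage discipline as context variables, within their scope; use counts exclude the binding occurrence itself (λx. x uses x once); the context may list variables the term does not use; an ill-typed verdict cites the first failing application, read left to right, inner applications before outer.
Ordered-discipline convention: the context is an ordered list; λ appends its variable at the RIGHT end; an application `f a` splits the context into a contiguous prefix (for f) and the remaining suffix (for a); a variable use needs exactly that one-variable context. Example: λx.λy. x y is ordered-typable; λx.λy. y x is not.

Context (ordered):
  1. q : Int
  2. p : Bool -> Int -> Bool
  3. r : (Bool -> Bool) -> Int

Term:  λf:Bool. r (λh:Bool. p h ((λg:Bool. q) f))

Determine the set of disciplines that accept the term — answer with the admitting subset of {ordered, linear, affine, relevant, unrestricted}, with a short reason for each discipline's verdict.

accepted by: affine, unrestricted
usage: q: 1, p: 1, r: 1, f (bound): 1, h (bound): 1, g (bound): 0
left-to-right use order: r, p, h, q, f
typing: well-typed — term : Bool -> Int
ordered ✗ (g never used (weakening))
linear ✗ (g never used (weakening))
affine ✓ (no duplicate uses among q, p, r, f, h, g)
relevant ✗ (g never used (weakening))
unrestricted ✓ (well-typed at Bool -> Int; no restrictions here)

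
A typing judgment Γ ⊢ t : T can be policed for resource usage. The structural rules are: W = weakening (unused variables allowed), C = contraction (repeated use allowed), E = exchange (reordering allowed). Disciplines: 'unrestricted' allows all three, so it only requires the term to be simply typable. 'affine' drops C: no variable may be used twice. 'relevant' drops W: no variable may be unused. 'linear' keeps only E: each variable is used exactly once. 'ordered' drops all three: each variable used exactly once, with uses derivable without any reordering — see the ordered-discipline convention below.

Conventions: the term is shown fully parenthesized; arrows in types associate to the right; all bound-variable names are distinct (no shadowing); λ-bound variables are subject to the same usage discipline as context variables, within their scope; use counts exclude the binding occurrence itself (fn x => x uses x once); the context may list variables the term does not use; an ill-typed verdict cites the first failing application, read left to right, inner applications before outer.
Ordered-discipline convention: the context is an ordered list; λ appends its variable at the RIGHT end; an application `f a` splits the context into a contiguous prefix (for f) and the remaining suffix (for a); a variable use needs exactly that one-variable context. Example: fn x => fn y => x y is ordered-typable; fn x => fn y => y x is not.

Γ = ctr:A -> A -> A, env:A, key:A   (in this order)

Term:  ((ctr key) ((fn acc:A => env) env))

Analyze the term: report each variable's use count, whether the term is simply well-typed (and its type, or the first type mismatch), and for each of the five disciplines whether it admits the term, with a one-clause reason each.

usage: ctr: 1, env: 2, key: 1, acc (λ-bound): 0
use order (left to right): ctr, key, env, env
typing: well-typed at A
ordered: ✗ — uses contraction: env ×2; unused: acc — weakening required
linear: ✗ — uses contraction: env ×2; unused: acc — weakening required
affine: ✗ — uses contraction: env ×2
relevant: ✗ — unused: acc — weakening required
unrestricted: ✓ — simply typable at A; W, C, E all held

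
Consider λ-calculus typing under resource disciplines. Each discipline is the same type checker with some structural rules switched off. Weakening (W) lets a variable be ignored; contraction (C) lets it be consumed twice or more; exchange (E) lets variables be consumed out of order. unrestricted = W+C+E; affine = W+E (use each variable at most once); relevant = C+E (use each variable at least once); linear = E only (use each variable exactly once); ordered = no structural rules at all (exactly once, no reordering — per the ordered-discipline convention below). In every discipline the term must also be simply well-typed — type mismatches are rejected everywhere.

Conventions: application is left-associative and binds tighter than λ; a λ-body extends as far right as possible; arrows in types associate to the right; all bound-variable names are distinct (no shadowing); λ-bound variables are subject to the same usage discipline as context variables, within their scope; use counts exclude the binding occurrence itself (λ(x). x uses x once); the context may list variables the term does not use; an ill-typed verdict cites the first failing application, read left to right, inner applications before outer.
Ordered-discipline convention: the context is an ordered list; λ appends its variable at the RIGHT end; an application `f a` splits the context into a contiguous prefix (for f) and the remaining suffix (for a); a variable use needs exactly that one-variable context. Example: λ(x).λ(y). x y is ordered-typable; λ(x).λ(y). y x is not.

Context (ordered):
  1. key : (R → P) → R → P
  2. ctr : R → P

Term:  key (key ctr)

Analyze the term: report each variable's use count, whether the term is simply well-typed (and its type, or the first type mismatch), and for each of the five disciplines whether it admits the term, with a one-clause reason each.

counts: key ×2; ctr ×1
left-to-right use order: key, key, ctr
typing: the term checks, with type R → P
ordered: ✗, needs contraction — key ×2
linear: ✗, needs contraction — key ×2
affine: ✗, needs contraction — key ×2
relevant: ✓, at least one use each (key, ctr)
unrestricted: ✓, simply typable at R → P; W, C, E all held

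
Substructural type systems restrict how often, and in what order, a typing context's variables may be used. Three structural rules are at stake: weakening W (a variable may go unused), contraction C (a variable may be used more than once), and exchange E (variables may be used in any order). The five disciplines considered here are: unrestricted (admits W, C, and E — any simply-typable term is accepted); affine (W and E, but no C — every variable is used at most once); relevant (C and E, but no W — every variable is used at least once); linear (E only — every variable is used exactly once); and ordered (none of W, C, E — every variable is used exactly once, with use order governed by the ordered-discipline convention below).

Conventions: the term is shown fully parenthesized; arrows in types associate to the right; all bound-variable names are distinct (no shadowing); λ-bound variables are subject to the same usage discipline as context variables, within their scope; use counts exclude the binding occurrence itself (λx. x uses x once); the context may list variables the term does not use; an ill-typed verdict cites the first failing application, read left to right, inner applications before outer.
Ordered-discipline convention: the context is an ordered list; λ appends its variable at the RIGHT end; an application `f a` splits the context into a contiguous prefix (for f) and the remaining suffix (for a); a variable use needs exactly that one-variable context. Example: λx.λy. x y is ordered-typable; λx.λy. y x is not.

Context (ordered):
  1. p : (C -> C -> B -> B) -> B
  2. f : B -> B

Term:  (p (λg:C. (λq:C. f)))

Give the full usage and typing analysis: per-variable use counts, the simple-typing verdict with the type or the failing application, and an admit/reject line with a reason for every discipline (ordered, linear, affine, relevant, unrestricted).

use counts: p=1, f=1, g [bound]=0, q [bound]=0
left-to-right use order: p, f
typing: ✓ — B
ordered: ✗ — g, q left unused
linear: ✗ — g, q left unused
affine: ✓ — p, f, g, q: no repeats, contraction unneeded
relevant: ✗ — g, q left unused
unrestricted: ✓ — well-typed at B; no restrictions here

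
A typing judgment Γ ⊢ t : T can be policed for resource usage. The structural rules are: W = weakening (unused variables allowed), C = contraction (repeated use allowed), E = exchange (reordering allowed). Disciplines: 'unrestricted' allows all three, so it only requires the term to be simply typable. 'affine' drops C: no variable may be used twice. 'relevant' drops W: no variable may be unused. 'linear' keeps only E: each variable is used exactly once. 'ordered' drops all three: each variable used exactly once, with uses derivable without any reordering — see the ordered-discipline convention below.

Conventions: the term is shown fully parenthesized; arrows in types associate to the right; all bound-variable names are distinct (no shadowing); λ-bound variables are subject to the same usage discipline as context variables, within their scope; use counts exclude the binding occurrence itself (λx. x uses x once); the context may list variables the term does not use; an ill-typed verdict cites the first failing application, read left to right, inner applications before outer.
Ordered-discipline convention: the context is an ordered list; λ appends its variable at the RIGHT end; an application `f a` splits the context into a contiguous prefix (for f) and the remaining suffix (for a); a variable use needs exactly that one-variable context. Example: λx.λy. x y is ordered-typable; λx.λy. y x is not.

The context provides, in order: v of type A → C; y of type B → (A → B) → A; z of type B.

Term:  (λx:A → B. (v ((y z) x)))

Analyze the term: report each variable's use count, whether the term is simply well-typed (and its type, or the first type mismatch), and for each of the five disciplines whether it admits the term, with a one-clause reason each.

usage: v=1, y=1, z=1, x (λ-bound)=1
left-to-right use order: v, y, z, x
typing: well-typed at (A → B) → C
ordered: ✓ — v, y, z, x once each; derivable with no W/C/E
linear: ✓ — each of v, y, z, x used exactly once
affine: ✓ — at most one use each (v, y, z, x)
relevant: ✓ — at least one use each (v, y, z, x)
unrestricted: ✓ — type-checks ((A → B) → C) and nothing is barred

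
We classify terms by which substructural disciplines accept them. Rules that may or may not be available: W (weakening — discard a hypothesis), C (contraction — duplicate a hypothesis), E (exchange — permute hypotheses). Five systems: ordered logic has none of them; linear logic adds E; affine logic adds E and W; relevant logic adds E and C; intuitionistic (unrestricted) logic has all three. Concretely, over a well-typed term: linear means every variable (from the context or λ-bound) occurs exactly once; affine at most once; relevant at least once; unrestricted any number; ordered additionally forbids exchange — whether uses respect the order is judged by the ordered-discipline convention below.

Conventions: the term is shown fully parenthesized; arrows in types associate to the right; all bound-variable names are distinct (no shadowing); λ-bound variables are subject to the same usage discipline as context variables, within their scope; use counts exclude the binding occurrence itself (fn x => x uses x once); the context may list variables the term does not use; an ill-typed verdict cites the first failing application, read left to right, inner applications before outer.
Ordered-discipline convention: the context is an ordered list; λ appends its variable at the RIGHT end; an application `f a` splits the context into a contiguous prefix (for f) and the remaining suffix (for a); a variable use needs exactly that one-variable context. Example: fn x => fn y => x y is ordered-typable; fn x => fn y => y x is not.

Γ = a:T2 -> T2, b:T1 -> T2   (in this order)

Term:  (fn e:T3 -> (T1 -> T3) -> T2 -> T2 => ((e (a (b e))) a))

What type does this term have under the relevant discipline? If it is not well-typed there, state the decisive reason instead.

not well-typed under relevant — a type mismatch blocks all five
variable uses: a: 2×; b: 1×; e (λ-bound): 2×
use order (left to right): e, a, b, e, a
typing: ill-typed: an application expects T1 but receives T3 -> (T1 -> T3) -> T2 -> T2
across the five disciplines: ordered ✗; linear ✗; affine ✗; relevant ✗; unrestricted ✗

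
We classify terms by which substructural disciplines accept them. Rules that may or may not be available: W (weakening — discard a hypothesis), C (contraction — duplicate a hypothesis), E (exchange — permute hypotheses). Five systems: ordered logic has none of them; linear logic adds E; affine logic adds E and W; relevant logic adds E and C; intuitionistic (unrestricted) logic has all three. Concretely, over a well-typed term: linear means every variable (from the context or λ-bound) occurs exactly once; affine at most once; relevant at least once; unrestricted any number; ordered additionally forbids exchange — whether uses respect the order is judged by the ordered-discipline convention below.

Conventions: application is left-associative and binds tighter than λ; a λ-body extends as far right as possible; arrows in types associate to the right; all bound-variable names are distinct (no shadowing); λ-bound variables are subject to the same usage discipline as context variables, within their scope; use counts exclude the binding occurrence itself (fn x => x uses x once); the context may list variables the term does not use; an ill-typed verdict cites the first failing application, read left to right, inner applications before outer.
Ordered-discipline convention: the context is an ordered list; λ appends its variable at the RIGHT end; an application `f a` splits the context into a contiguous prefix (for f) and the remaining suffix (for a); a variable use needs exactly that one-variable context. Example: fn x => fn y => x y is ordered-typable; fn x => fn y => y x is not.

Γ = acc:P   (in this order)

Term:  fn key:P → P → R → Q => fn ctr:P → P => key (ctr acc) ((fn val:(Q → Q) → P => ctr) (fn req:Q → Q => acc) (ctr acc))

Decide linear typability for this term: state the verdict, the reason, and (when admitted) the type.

no — repeated use of acc ×3, ctr ×3; needs weakening: val, req unused
counts: acc ×3, key (λ-bound) ×1, ctr (λ-bound) ×3, val (λ-bound) ×0, req (λ-bound) ×0
uses in reading order: key, ctr, acc, ctr, acc, ctr, acc
typing: ✓ — (P → P → R → Q) → (P → P) → R → Q
across the five disciplines: ordered ✗, linear ✗, affine ✗, relevant ✗, unrestricted ✓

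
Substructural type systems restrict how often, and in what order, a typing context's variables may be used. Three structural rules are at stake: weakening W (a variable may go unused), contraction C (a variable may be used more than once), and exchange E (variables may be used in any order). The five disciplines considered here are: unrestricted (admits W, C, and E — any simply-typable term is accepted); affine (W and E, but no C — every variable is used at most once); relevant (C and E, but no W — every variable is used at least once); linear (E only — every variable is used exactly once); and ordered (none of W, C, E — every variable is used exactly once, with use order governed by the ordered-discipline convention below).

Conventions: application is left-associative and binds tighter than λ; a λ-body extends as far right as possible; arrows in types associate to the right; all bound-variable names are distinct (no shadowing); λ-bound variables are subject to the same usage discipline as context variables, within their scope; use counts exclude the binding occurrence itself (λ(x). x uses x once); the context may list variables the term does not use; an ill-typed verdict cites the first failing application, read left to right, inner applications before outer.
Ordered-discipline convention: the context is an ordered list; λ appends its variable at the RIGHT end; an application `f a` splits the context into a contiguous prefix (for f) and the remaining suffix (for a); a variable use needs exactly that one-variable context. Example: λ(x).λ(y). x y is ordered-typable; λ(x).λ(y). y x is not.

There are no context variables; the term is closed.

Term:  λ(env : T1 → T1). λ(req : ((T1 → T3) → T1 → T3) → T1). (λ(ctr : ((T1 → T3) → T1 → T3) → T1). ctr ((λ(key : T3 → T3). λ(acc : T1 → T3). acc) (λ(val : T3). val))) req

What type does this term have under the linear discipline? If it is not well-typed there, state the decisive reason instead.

not well-typed under linear — needs weakening: env, key unused
use counts: env (λ-bound)=0; req (λ-bound)=1; ctr (λ-bound)=1; key (λ-bound)=0; acc (λ-bound)=1; val (λ-bound)=1
left-to-right use order: ctr, acc, val, req
typing: well-typed — term : (T1 → T1) → (((T1 → T3) → T1 → T3) → T1) → T1
summary: ordered ✗, linear ✗, affine ✓, relevant ✗, unrestricted ✓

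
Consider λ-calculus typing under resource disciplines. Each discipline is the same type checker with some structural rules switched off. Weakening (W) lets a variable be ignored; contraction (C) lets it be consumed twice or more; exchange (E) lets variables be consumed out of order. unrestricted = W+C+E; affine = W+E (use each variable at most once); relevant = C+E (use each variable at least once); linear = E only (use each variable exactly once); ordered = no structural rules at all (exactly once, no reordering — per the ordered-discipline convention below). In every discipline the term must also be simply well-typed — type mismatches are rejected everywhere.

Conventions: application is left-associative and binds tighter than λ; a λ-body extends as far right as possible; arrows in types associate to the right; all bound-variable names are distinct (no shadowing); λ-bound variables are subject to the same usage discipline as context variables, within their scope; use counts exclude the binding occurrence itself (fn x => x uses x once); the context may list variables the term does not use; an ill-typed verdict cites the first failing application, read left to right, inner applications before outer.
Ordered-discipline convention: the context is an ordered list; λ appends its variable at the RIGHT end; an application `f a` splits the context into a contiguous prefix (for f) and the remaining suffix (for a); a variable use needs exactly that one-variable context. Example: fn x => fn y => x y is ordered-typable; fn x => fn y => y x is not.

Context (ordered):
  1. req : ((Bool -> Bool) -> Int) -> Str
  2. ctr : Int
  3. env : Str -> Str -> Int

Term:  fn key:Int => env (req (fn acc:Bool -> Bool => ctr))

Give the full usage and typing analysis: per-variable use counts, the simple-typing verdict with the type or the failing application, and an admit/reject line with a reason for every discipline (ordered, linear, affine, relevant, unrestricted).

counts: req: 1; ctr: 1; env: 1; key (bound): 0; acc (bound): 0
uses in reading order: env, req, ctr
typing: well-typed at Int -> Str -> Int
ordered: ✗, key, acc never used (weakening)
linear: ✗, key, acc never used (weakening)
affine: ✓, no duplicate uses among req, ctr, env, key, acc
relevant: ✗, key, acc never used (weakening)
unrestricted: ✓, typability at Int -> Str -> Int is all that's needed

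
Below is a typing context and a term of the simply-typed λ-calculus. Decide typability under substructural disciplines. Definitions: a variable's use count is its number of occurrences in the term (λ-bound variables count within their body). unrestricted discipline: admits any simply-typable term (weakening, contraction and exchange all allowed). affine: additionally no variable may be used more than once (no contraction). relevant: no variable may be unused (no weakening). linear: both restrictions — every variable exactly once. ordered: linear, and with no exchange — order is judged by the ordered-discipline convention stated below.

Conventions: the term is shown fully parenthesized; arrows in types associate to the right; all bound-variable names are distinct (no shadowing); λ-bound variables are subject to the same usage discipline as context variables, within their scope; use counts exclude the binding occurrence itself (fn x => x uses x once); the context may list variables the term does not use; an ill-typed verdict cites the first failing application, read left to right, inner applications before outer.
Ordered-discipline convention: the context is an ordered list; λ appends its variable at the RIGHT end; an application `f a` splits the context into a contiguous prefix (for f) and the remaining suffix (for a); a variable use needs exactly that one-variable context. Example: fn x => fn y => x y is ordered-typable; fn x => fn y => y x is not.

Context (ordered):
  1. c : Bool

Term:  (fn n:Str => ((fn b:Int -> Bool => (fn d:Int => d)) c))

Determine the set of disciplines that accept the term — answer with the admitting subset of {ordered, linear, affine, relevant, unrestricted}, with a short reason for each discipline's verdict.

admitting disciplines: none
variable uses: c ×1, n (bound) ×0, b (bound) ×0, d (bound) ×1
order of uses: d, c
typing: ill-typed: a function awaiting Int -> Bool gets Bool
ordered: ✗ — fails simple typing
linear: ✗ — a type mismatch blocks all five
affine: ✗ — the type mismatch rejects it
relevant: ✗ — not simply typable
unrestricted: ✗ — fails simple typing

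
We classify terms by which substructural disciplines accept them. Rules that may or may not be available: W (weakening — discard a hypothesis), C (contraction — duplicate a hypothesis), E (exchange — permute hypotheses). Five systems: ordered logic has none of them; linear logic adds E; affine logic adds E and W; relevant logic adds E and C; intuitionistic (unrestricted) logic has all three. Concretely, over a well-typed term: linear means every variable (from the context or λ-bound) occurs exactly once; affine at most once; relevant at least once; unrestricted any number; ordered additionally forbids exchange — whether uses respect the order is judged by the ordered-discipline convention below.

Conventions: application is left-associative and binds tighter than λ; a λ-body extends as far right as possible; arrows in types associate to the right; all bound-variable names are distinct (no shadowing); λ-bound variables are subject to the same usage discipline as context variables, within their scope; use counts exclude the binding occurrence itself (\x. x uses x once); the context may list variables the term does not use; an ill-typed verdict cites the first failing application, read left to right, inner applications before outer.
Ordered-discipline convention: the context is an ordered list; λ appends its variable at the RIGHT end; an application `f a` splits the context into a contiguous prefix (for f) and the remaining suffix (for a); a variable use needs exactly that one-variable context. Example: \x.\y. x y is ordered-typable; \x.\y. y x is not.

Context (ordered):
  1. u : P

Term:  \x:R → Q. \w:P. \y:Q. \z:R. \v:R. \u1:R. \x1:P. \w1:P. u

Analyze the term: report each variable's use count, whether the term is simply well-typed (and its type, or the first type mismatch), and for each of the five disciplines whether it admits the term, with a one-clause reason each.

use counts: u=1; x (bound)=0; w (bound)=0; y (bound)=0; z (bound)=0; v (bound)=0; u1 (bound)=0; x1 (bound)=0; w1 (bound)=0
uses in reading order: u
typing: ✓ — (R → Q) → P → Q → R → R → R → P → P → P
ordered: ✗, unused: x, w, y, z, v, u1, x1, w1 — weakening required
linear: ✗, unused: x, w, y, z, v, u1, x1, w1 — weakening required
affine: ✓, no duplicate uses among u, x, w, y, z, v, u1, x1, w1
relevant: ✗, unused: x, w, y, z, v, u1, x1, w1 — weakening required
unrestricted: ✓, typability at (R → Q) → P → Q → R → R → R → P → P → P is all that's needed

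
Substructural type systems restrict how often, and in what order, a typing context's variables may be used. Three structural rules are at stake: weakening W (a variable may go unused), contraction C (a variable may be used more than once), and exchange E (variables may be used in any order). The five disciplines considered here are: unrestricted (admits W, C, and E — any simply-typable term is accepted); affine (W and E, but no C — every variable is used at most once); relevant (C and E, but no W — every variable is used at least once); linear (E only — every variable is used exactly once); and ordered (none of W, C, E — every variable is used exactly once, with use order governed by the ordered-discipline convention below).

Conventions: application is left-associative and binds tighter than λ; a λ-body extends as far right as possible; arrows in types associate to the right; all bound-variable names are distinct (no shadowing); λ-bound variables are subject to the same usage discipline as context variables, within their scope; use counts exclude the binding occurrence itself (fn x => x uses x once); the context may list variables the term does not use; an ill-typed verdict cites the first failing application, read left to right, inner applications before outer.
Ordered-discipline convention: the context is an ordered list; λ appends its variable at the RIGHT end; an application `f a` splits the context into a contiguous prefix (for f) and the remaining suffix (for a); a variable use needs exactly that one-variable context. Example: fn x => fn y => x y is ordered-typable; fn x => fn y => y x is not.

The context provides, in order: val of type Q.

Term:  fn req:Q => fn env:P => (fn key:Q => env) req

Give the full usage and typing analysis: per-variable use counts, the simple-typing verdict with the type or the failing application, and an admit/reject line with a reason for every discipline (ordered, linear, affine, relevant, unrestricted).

use counts: val=0, req [bound]=1, env [bound]=1, key [bound]=0
left-to-right use order: env, req
typing: ✓ — Q -> P -> P
ordered ✗ (needs weakening: val, key unused)
linear ✗ (needs weakening: val, key unused)
affine ✓ (no duplicate uses among val, req, env, key)
relevant ✗ (needs weakening: val, key unused)
unrestricted ✓ (simply typable at Q -> P -> P; W, C, E all held)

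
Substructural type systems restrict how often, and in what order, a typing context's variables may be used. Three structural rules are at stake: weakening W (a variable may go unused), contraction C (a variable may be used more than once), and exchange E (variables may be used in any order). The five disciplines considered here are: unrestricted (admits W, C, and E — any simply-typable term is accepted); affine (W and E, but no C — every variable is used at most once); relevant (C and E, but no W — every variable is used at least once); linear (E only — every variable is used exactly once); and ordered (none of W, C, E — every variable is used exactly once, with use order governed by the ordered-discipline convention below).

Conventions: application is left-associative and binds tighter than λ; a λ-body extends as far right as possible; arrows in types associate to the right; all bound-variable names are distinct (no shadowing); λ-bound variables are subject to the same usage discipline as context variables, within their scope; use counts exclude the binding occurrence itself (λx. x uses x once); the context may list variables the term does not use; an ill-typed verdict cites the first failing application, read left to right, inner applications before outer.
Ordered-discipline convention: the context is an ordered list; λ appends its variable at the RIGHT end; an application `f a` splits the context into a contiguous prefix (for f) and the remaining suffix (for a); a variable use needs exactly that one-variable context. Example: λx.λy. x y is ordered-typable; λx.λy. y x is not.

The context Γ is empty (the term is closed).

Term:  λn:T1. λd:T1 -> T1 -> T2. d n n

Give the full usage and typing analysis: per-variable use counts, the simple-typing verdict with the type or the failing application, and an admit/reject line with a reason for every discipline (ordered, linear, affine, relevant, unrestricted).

use counts: n (bound): 2, d (bound): 1
order of uses: d, n, n
typing: well-typed at T1 -> (T1 -> T1 -> T2) -> T2
ordered: ✗, uses contraction: n ×2
linear: ✗, uses contraction: n ×2
affine: ✗, uses contraction: n ×2
relevant: ✓, n, d: all used, weakening unneeded
unrestricted: ✓, typability at T1 -> (T1 -> T1 -> T2) -> T2 is all that's needed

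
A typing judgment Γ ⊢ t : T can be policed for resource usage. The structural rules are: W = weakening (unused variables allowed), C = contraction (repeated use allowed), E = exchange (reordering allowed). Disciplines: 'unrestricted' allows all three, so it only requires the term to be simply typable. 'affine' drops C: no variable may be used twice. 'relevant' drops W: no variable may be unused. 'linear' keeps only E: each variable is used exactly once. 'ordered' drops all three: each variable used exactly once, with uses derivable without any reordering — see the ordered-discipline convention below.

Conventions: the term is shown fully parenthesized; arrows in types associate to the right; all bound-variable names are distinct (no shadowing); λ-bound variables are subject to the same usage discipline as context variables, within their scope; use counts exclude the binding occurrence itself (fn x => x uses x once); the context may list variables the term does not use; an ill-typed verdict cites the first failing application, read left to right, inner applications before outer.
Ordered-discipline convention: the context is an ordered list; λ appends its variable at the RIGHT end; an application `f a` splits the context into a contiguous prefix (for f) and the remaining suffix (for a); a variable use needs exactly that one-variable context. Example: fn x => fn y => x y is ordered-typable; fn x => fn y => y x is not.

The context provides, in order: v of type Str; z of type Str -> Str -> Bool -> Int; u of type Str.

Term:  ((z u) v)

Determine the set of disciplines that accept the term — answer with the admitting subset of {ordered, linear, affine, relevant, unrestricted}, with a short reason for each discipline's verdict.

admitting disciplines: linear, affine, relevant, unrestricted
counts: v ×1; z ×1; u ×1
left-to-right use order: z, u, v
typing: the term checks, with type Bool -> Int
ordered: ✗, no ordered split (uses run z, u, v)
linear: ✓, single use per variable (v, z, u)
affine: ✓, no duplicate uses among v, z, u
relevant: ✓, v, z, u: all used, weakening unneeded
unrestricted: ✓, simply typable at Bool -> Int; W, C, E all held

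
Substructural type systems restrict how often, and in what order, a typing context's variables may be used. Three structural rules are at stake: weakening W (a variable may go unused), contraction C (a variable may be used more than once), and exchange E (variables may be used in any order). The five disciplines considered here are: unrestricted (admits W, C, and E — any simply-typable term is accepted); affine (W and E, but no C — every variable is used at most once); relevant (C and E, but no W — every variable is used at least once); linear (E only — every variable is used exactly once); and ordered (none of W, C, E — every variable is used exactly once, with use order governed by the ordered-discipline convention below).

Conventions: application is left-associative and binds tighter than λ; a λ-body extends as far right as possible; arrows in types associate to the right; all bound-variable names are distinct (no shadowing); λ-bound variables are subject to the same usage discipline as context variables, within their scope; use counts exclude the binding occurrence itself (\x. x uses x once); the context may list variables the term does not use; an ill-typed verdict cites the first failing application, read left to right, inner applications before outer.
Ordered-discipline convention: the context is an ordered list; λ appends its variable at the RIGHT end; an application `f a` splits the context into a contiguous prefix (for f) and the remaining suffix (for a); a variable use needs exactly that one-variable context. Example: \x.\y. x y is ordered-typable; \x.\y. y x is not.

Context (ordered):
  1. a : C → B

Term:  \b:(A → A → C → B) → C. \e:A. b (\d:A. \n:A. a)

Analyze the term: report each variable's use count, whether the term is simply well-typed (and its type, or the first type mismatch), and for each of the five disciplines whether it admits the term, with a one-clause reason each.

counts: a ×1; b [bound] ×1; e [bound] ×0; d [bound] ×0; n [bound] ×0
order of uses: b, a
typing: well-typed at ((A → A → C → B) → C) → A → C
ordered ✗ (e, d, n left unused)
linear ✗ (e, d, n left unused)
affine ✓ (a, b, e, d, n: no repeats, contraction unneeded)
relevant ✗ (e, d, n left unused)
unrestricted ✓ (typability at ((A → A → C → B) → C) → A → C is all that's needed)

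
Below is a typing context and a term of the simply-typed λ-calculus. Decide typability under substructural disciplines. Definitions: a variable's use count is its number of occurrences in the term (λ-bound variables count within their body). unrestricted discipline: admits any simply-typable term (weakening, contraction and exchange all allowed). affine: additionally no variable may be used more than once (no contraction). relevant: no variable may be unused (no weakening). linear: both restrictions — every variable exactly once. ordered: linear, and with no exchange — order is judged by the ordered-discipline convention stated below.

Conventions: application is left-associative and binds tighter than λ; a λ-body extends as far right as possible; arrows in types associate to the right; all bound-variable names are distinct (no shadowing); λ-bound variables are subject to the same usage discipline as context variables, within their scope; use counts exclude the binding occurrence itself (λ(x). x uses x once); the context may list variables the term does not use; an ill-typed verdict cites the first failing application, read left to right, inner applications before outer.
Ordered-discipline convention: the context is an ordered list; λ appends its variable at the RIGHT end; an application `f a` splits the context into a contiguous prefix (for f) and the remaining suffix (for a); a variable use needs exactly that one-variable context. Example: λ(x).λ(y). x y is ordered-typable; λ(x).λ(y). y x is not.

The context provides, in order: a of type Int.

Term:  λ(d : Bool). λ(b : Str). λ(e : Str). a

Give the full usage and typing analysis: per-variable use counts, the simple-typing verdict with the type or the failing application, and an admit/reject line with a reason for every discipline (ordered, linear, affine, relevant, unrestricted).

variable uses: a: 1, d (λ-bound): 0, b (λ-bound): 0, e (λ-bound): 0
use order (left to right): a
typing: well-typed — term : Bool -> Str -> Str -> Int
ordered: ✗ — needs weakening: d, b, e unused
linear: ✗ — needs weakening: d, b, e unused
affine: ✓ — at most one use each (a, d, b, e)
relevant: ✗ — needs weakening: d, b, e unused
unrestricted: ✓ — simply typable at Bool -> Str -> Str -> Int; W, C, E all held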